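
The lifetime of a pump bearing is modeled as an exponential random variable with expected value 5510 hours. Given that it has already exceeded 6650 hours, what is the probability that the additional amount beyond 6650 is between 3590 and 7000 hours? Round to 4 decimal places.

0.2405

The rate is λ = 1/5510 = 0.000181488 per hour.
Memoryless: the residual past 6650 is again Exp(λ).
P(3590 < residual < 7000) = e^(−λ·3590) − e^(−λ·7000) = 0.52124 − 0.28071 ≈ 0.2405.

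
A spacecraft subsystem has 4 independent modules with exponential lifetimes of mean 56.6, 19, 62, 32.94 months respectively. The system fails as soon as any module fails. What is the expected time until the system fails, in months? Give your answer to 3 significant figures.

8.56

The first failure time is exponential with rate Σλ_i = 1/56.6 + 1/19 + 1/62 + 1/32.94 = 0.116787 per month.
E[min] = 1/Σλ = 1/0.116787 = 8.56262 months.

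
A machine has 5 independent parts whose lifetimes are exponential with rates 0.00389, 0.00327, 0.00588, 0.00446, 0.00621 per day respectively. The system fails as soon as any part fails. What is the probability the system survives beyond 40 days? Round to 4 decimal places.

The time to first failure is exponential with rate Σλ = 0.00389 + 0.00327 + 0.00588 + 0.00446 + 0.00621 = 0.02371.
P(min > 40) = e^(−0.02371·40) = e^(−0.9484) ≈ 0.3874.

0.3874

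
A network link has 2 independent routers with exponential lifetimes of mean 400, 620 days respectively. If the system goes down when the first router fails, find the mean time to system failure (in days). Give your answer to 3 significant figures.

243

The first failure time is exponential with rate Σλ_i = 1/400 + 1/620 = 0.0041129 per day.
E[min] = 1/Σλ = 1/0.0041129 = 243.137 days.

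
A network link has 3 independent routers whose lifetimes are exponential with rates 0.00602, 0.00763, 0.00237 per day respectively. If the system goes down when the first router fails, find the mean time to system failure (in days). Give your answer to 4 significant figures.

The time to first failure is exponential with rate Σλ = 0.00602 + 0.00763 + 0.00237 = 0.01602.
E[min] = 1/Σλ = 1/0.01602 = 62.422 days.

62.42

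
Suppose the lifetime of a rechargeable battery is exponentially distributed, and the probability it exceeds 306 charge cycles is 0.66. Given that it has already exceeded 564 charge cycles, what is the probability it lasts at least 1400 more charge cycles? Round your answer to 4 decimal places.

0.1494

From e^(−λ·306) = 0.66, λ = −ln(0.66)/306 = 0.00135789.
Memoryless: P(X > 564+1400 | X > 564) = P(X > 1400) = e^(−0.00135789·1400) ≈ 0.1494.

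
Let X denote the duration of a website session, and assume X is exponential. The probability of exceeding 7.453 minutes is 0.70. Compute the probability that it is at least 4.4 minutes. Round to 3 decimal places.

e^(−λ·7.453) = 0.70 ⇒ λ = −ln(0.70)/7.453 = 0.0478566.
P(X > 4.4) = e^(−0.0478566·4.4) = e^(−0.21057) ≈ 0.810.

0.810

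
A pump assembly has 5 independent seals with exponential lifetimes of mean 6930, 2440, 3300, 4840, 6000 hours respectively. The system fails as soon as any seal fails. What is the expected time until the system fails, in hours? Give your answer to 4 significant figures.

812.7

The first failure time is exponential with rate Σλ_i = 1/6930 + 1/2440 + 1/3300 + 1/4840 + 1/6000 = 0.00123044 per hour.
E[min] = 1/Σλ = 1/0.00123044 = 812.714 hours.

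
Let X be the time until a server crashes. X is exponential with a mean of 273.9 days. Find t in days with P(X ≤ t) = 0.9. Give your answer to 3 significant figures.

631

The rate is λ = 1/273.9 = 0.00365097 per day.
Set 1 − e^(−λt) = 0.9, so t = −ln(0.1)/λ = 2.3026/0.00365097 ≈ 630.678 days.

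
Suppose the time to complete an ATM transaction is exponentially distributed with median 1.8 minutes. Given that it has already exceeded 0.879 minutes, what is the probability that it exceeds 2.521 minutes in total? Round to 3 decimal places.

0.531

For an exponential, median = ln(2)/λ, so λ = ln 2 / 1.8 = 0.385082 per minute.
P(X > s+t | X > s) = e^(−λ(s+t))/e^(−λs) = e^(−λt), independent of s = 0.879.
P(X > 1.642) = e^(−0.6323) ≈ 0.531.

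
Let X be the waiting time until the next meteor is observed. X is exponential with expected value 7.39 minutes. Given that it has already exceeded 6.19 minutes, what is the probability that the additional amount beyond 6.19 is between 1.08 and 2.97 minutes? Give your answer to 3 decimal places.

The rate is λ = 1/7.39 = 0.135318 per minute.
Memoryless: the residual past 6.19 is again Exp(λ).
P(1.08 < residual < 2.97) = e^(−λ·1.08) − e^(−λ·2.97) = 0.86403 − 0.66905 ≈ 0.195.

0.195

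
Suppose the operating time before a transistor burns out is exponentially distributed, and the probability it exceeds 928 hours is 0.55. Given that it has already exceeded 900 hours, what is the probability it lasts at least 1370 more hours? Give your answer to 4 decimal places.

0.4137

From e^(−λ·928) = 0.55, λ = −ln(0.55)/928 = 0.000644221.
Memoryless: P(X > 900+1370 | X > 900) = P(X > 1370) = e^(−0.000644221·1370) ≈ 0.4137.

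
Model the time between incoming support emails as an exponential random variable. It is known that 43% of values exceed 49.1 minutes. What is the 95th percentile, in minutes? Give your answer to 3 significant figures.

174

e^(−λ·49.1) = 0.43 ⇒ λ = −ln(0.43)/49.1 = 0.0171888.
95th percentile: 1 − e^(−λt) = 0.95, t = −ln(0.05)/λ = 174.284 minutes.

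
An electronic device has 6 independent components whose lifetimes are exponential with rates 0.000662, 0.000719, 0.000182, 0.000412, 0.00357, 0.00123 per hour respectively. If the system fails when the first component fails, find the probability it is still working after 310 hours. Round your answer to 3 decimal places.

0.122

The time to first failure is exponential with rate Σλ = 0.000662 + 0.000719 + 0.000182 + 0.000412 + 0.00357 + 0.00123 = 0.006775.
P(min > 310) = e^(−0.006775·310) = e^(−2.1002) ≈ 0.122.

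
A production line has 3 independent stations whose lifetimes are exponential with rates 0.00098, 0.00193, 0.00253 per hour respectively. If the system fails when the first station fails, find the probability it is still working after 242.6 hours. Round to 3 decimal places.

0.267

The time to first failure is exponential with rate Σλ = 0.00098 + 0.00193 + 0.00253 = 0.00544.
P(min > 242.6) = e^(−0.00544·242.6) = e^(−1.3197) ≈ 0.267.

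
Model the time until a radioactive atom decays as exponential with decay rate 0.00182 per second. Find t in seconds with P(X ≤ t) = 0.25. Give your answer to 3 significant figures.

158

Set 1 − e^(−λt) = 0.25, so t = −ln(0.75)/λ = 0.28768/0.00182 ≈ 158.067 seconds.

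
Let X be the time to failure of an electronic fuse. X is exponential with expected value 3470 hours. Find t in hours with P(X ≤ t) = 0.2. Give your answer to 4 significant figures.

774.3

The rate is λ = 1/3470 = 0.000288184 per hour.
Set 1 − e^(−λt) = 0.2, so t = −ln(0.8)/λ = 0.22314/0.000288184 ≈ 774.308 hours.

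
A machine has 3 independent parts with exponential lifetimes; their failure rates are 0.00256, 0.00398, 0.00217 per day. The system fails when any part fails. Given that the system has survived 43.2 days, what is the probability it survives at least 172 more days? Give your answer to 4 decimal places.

0.2236

Time to first failure ~ Exp(Σλ) with Σλ = 0.00871.
By memorylessness, P(T > 43.2+172 | T > 43.2) = P(T > 172) = e^(−0.00871·172) ≈ 0.2236.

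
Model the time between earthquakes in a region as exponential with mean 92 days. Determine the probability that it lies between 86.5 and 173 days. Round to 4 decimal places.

0.2380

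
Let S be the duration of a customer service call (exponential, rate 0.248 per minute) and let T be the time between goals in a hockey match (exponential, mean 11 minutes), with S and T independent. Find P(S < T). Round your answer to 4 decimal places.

λ_1 = 0.248, λ_2 = 1/11 = 0.0909091.
For independent exponentials, P(S < T) = λ_1/(λ_1+λ_2) = 0.248/0.338909 ≈ 0.7318.

0.7318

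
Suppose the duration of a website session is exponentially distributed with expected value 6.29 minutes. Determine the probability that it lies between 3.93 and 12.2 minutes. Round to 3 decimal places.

0.392

The rate is λ = 1/6.29 = 0.158983 per minute.
P(3.93 < X < 12.2) = e^(−λ·3.93) − e^(−λ·12.2) = 0.53537 − 0.14376 ≈ 0.392.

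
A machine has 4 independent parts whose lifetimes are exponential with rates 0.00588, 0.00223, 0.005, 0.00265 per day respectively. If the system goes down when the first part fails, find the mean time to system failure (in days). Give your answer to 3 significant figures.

The time to first failure is exponential with rate Σλ = 0.00588 + 0.00223 + 0.005 + 0.00265 = 0.01576.
E[min] = 1/Σλ = 1/0.01576 = 63.4518 days.

63.5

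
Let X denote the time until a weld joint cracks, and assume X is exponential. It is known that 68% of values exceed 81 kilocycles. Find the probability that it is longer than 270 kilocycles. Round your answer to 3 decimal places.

0.277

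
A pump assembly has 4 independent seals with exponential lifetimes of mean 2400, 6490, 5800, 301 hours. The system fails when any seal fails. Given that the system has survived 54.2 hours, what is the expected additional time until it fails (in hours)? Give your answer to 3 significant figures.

First-failure rate Σλ = 1/2400 + 1/6490 + 1/5800 + 1/301 = 0.00406542.
By memorylessness the expected residual is 1/Σλ = 245.977 hours, regardless of the 54.2 already elapsed.

246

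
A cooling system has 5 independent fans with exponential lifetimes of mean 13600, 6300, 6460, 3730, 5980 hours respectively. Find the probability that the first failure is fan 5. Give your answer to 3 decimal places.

Rates: λ_i = 1/mean_i → 0.0000735294, 0.00015873, 0.000154799, 0.000268097, 0.000167224; Σλ = 0.000822379.
P(fan 5 first) = λ_5/Σλ = 0.000167224/0.000822379 ≈ 0.203.

0.203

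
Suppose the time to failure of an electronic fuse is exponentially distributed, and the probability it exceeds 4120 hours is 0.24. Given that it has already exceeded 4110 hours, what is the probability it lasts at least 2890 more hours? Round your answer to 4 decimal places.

0.3675

From e^(−λ·4120) = 0.24, λ = −ln(0.24)/4120 = 0.000346387.
Memoryless: P(X > 4110+2890 | X > 4110) = P(X > 2890) = e^(−0.000346387·2890) ≈ 0.3675.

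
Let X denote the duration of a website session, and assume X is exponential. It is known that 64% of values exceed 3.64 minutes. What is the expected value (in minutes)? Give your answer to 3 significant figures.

e^(−λ·3.64) = 0.64 ⇒ λ = −ln(0.64)/3.64 = 0.122606.
Mean = 1/λ = 8.15618 minutes.

8.16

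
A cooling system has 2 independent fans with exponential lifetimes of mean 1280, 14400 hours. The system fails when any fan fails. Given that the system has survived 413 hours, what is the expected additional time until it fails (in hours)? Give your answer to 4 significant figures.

First-failure rate Σλ = 1/1280 + 1/14400 = 0.000850694.
By memorylessness the expected residual is 1/Σλ = 1175.51 hours, regardless of the 413 already elapsed.

1176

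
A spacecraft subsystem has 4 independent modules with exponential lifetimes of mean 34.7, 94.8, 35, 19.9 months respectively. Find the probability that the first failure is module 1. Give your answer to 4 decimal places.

0.2438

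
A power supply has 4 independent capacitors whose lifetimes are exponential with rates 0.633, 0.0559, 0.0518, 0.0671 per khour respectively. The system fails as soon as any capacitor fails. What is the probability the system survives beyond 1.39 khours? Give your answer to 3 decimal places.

0.325

The time to first failure is exponential with rate Σλ = 0.633 + 0.0559 + 0.0518 + 0.0671 = 0.8078.
P(min > 1.39) = e^(−0.8078·1.39) = e^(−1.1228) ≈ 0.325.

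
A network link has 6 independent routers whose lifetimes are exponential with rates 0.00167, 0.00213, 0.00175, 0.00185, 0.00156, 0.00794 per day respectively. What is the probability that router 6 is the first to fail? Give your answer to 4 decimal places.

The time to first failure is exponential with rate Σλ = 0.00167 + 0.00213 + 0.00175 + 0.00185 + 0.00156 + 0.00794 = 0.0169.
P(router 6 first) = λ_6/Σλ = 0.00794/0.0169 ≈ 0.4698.

0.4698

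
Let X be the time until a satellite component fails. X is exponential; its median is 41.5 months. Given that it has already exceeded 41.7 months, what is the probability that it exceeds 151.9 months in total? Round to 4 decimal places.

0.1587

For an exponential, median = ln(2)/λ, so λ = ln 2 / 41.5 = 0.0167023 per month.
The exponential is memoryless, so the remaining time is again Exp(λ): the condition X > 41.7 is irrelevant.
P(X > 110.2) = e^(−1.8406) ≈ 0.1587.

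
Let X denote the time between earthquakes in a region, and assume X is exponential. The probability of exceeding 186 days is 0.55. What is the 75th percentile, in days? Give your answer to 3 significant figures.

e^(−λ·186) = 0.55 ⇒ λ = −ln(0.55)/186 = 0.00321418.
75th percentile: 1 − e^(−λt) = 0.75, t = −ln(0.25)/λ = 431.306 days.

431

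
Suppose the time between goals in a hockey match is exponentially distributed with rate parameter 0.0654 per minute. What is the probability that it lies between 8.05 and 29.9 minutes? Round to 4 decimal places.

0.4492

P(8.05 < X < 29.9) = e^(−λ·8.05) − e^(−λ·29.9) = 0.59069 − 0.14150 ≈ 0.4492.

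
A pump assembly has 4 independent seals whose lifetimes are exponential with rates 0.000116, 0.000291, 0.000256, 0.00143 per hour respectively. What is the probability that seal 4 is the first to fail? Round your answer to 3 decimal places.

The time to first failure is exponential with rate Σλ = 0.000116 + 0.000291 + 0.000256 + 0.00143 = 0.002093.
P(seal 4 first) = λ_4/Σλ = 0.00143/0.002093 ≈ 0.683.

0.683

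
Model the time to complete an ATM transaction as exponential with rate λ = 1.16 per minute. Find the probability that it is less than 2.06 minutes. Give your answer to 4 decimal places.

P(X ≤ 2.06) = 1 − e^(−λ·2.06) = 1 − e^(−2.3896) ≈ 0.9083.

0.9083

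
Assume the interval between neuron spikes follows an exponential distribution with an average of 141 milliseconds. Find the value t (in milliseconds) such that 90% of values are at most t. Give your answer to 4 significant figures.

324.7

The rate is λ = 1/141 = 0.0070922 per millisecond.
Set 1 − e^(−λt) = 0.9, so t = −ln(0.1)/λ = 2.3026/0.0070922 ≈ 324.664 milliseconds.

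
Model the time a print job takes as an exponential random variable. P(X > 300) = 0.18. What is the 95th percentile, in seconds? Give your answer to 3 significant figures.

524

e^(−λ·300) = 0.18 ⇒ λ = −ln(0.18)/300 = 0.00571599.
95th percentile: 1 − e^(−λt) = 0.95, t = −ln(0.05)/λ = 524.096 seconds.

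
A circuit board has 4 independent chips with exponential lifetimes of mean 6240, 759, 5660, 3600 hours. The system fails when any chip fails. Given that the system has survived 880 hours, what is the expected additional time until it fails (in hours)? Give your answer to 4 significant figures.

First-failure rate Σλ = 1/6240 + 1/759 + 1/5660 + 1/3600 = 0.00193224.
By memorylessness the expected residual is 1/Σλ = 517.535 hours, regardless of the 880 already elapsed.

517.5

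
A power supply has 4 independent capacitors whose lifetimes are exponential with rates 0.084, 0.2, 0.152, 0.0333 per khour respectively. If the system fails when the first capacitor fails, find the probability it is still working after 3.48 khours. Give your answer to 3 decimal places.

0.195

The time to first failure is exponential with rate Σλ = 0.084 + 0.2 + 0.152 + 0.0333 = 0.4693.
P(min > 3.48) = e^(−0.4693·3.48) = e^(−1.6332) ≈ 0.195.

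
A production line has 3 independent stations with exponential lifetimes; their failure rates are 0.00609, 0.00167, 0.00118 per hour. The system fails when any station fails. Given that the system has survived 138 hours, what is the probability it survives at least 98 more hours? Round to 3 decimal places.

0.416

Time to first failure ~ Exp(Σλ) with Σλ = 0.00894.
By memorylessness, P(T > 138+98 | T > 138) = P(T > 98) = e^(−0.00894·98) ≈ 0.416.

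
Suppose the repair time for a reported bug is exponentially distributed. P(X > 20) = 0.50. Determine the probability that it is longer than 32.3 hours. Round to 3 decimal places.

0.326

e^(−λ·20) = 0.50 ⇒ λ = −ln(0.50)/20 = 0.0346574.
P(X > 32.3) = e^(−0.0346574·32.3) = e^(−1.1194) ≈ 0.326.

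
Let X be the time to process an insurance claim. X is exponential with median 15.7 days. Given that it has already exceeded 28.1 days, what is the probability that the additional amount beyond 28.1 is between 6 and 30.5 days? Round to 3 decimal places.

For an exponential, median = ln(2)/λ, so λ = ln 2 / 15.7 = 0.0441495 per day.
Memoryless: the residual past 28.1 is again Exp(λ).
P(6 < residual < 30.5) = e^(−λ·6) − e^(−λ·30.5) = 0.76728 − 0.26013 ≈ 0.507.

0.507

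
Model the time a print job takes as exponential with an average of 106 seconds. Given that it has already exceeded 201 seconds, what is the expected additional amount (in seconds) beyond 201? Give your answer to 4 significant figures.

The rate is λ = 1/106 = 0.00943396 per second.
By memorylessness, the remaining amount past any threshold is again Exp(λ) with mean 1/λ = 106 seconds.

106.0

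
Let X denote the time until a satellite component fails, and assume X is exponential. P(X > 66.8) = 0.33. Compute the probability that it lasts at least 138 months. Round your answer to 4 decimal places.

0.1012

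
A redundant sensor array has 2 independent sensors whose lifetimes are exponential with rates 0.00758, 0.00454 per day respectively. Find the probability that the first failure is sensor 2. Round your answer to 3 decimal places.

The time to first failure is exponential with rate Σλ = 0.00758 + 0.00454 = 0.01212.
P(sensor 2 first) = λ_2/Σλ = 0.00454/0.01212 ≈ 0.375.

0.375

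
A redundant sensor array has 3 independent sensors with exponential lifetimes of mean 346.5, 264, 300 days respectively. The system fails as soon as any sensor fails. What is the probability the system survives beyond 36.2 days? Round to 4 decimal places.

The first failure time is exponential with rate Σλ_i = 1/346.5 + 1/264 + 1/300 = 0.0100072 per day.
P(min > 36.2) = e^(−0.0100072·36.2) = e^(−0.36226) ≈ 0.6961.

0.6961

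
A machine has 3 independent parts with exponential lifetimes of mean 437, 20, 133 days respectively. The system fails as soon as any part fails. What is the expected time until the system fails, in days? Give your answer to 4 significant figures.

The first failure time is exponential with rate Σλ_i = 1/437 + 1/20 + 1/133 = 0.0598071 per day.
E[min] = 1/Σλ = 1/0.0598071 = 16.7204 days.

16.72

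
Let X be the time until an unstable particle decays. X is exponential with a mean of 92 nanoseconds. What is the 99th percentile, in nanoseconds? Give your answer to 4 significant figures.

The rate is λ = 1/92 = 0.0108696 per nanosecond.
Set 1 − e^(−λt) = 0.99, so t = −ln(0.01)/λ = 4.6052/0.0108696 ≈ 423.676 nanoseconds.

423.7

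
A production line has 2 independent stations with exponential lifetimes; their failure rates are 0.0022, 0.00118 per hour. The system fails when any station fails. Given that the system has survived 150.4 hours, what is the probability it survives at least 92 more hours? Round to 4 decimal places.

0.7327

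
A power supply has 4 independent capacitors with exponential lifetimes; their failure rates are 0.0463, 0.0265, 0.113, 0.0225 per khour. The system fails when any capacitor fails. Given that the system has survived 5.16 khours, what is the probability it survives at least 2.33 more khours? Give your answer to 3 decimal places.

0.615

Time to first failure ~ Exp(Σλ) with Σλ = 0.2083.
By memorylessness, P(T > 5.16+2.33 | T > 5.16) = P(T > 2.33) = e^(−0.2083·2.33) ≈ 0.615.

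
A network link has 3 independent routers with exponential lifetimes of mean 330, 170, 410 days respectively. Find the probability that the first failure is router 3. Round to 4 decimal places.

0.2149

Rates: λ_i = 1/mean_i → 0.0030303, 0.00588235, 0.00243902; Σλ = 0.0113517.
P(router 3 first) = λ_3/Σλ = 0.00243902/0.0113517 ≈ 0.2149.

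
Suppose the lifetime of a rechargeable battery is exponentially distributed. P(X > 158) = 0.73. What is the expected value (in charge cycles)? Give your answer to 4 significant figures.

e^(−λ·158) = 0.73 ⇒ λ = −ln(0.73)/158 = 0.00199184.
Mean = 1/λ = 502.048 charge cycles.

502.0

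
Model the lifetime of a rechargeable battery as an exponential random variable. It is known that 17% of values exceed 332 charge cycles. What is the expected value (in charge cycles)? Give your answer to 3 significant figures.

e^(−λ·332) = 0.17 ⇒ λ = −ln(0.17)/332 = 0.00533722.
Mean = 1/λ = 187.363 charge cycles.

187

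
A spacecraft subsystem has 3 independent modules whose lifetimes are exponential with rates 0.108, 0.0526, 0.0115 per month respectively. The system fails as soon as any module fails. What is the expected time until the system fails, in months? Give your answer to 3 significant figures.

The time to first failure is exponential with rate Σλ = 0.108 + 0.0526 + 0.0115 = 0.1721.
E[min] = 1/Σλ = 1/0.1721 = 5.81058 months.

5.81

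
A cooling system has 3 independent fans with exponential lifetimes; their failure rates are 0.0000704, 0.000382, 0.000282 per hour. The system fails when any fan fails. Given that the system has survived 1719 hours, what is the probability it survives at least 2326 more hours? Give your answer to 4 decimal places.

Time to first failure ~ Exp(Σλ) with Σλ = 0.0007344.
By memorylessness, P(T > 1719+2326 | T > 1719) = P(T > 2326) = e^(−0.0007344·2326) ≈ 0.1812.

0.1812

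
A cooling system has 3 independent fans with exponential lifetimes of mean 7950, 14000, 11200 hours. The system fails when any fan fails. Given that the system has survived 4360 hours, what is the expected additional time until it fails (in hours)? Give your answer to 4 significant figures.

3490

First-failure rate Σλ = 1/7950 + 1/14000 + 1/11200 = 0.0002865.
By memorylessness the expected residual is 1/Σλ = 3490.4 hours, regardless of the 4360 already elapsed.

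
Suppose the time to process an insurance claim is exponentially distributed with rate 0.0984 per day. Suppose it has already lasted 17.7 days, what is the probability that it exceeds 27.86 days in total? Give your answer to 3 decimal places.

0.368

By the memoryless property, P(X > 17.7+10.16 | X > 17.7) = P(X > 10.16).
P(X > 10.16) = e^(−0.99974) ≈ 0.368.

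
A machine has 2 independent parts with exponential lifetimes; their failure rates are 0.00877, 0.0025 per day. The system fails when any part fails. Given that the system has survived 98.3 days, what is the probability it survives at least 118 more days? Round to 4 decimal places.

Time to first failure ~ Exp(Σλ) with Σλ = 0.01127.
By memorylessness, P(T > 98.3+118 | T > 98.3) = P(T > 118) = e^(−0.01127·118) ≈ 0.2645.

0.2645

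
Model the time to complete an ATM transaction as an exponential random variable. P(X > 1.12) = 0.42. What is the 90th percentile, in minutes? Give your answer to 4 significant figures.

e^(−λ·1.12) = 0.42 ⇒ λ = −ln(0.42)/1.12 = 0.774554.
90th percentile: 1 − e^(−λt) = 0.9, t = −ln(0.1)/λ = 2.97279 minutes.

2.973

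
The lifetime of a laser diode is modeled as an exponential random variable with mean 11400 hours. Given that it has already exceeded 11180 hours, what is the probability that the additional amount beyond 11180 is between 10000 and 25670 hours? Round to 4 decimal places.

The rate is λ = 1/11400 = 0.0000877193 per hour.
Memoryless: the residual past 11180 is again Exp(λ).
P(10000 < residual < 25670) = e^(−λ·10000) − e^(−λ·25670) = 0.41595 − 0.10521 ≈ 0.3107.

0.3107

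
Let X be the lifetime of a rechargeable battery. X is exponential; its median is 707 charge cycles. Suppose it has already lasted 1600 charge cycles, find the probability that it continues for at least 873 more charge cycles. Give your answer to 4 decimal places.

0.4249

For an exponential, median = ln(2)/λ, so λ = ln 2 / 707 = 0.000980406 per charge cycle.
The exponential is memoryless, so the remaining time is again Exp(λ): the condition X > 1600 is irrelevant.
P(X > 873) = e^(−0.85589) ≈ 0.4249.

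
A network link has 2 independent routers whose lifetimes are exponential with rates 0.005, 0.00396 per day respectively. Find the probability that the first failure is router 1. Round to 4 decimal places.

The time to first failure is exponential with rate Σλ = 0.005 + 0.00396 = 0.00896.
P(router 1 first) = λ_1/Σλ = 0.005/0.00896 ≈ 0.5580.

0.5580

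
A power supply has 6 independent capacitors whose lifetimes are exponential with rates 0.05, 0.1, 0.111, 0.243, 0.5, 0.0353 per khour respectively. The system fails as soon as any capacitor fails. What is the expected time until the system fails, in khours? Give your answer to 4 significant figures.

The time to first failure is exponential with rate Σλ = 0.05 + 0.1 + 0.111 + 0.243 + 0.5 + 0.0353 = 1.0393.
E[min] = 1/Σλ = 1/1.0393 = 0.962186 khours.

0.9622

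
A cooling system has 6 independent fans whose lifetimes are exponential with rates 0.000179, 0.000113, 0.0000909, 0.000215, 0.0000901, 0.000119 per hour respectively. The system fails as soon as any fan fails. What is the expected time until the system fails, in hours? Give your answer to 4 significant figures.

The time to first failure is exponential with rate Σλ = 0.000179 + 0.000113 + 0.0000909 + 0.000215 + 0.0000901 + 0.000119 = 0.000807.
E[min] = 1/Σλ = 1/0.000807 = 1239.16 hours.

1239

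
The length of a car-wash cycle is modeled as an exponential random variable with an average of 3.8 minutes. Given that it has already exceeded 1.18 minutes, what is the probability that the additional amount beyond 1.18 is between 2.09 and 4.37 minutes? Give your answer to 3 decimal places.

The rate is λ = 1/3.8 = 0.263158 per minute.
Memoryless: the residual past 1.18 is again Exp(λ).
P(2.09 < residual < 4.37) = e^(−λ·2.09) − e^(−λ·4.37) = 0.57695 − 0.31664 ≈ 0.260.

0.260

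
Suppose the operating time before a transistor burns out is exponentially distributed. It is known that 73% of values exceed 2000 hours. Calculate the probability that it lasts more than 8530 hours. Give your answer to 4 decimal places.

0.2613

e^(−λ·2000) = 0.73 ⇒ λ = −ln(0.73)/2000 = 0.000157355.
P(X > 8530) = e^(−0.000157355·8530) = e^(−1.3422) ≈ 0.2613.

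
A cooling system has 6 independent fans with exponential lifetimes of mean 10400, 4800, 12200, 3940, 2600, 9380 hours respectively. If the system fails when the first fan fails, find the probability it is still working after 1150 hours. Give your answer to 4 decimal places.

The first failure time is exponential with rate Σλ_i = 1/10400 + 1/4800 + 1/12200 + 1/3940 + 1/2600 + 1/9380 = 0.00113149 per hour.
P(min > 1150) = e^(−0.00113149·1150) = e^(−1.3012) ≈ 0.2722.

0.2722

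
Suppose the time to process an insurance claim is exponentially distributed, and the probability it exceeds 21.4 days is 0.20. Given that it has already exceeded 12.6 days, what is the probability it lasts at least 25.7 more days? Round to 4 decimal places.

0.1447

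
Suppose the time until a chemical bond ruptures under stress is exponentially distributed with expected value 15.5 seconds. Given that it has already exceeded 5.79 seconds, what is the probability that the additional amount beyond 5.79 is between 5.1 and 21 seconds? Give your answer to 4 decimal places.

0.4616

The rate is λ = 1/15.5 = 0.0645161 per second.
Memoryless: the residual past 5.79 is again Exp(λ).
P(5.1 < residual < 21) = e^(−λ·5.1) − e^(−λ·21) = 0.71962 − 0.25799 ≈ 0.4616.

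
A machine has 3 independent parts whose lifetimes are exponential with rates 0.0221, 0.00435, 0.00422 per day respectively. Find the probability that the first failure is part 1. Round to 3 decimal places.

The time to first failure is exponential with rate Σλ = 0.0221 + 0.00435 + 0.00422 = 0.03067.
P(part 1 first) = λ_1/Σλ = 0.0221/0.03067 ≈ 0.721.

0.721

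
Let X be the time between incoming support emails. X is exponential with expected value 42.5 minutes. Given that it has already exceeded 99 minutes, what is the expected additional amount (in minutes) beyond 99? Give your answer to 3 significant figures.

42.5

The rate is λ = 1/42.5 = 0.0235294 per minute.
By memorylessness, the remaining amount past any threshold is again Exp(λ) with mean 1/λ = 42.5 minutes.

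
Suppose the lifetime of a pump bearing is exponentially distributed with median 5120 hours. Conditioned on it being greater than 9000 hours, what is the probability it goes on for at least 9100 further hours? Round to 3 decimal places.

For an exponential, median = ln(2)/λ, so λ = ln 2 / 5120 = 0.00013538 per hour.
P(X > s+t | X > s) = e^(−λ(s+t))/e^(−λs) = e^(−λt), independent of s = 9000.
P(X > 9100) = e^(−1.232) ≈ 0.292.

0.292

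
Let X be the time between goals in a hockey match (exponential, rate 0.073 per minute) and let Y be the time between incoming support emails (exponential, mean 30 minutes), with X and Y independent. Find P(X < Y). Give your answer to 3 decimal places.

λ_1 = 0.073, λ_2 = 1/30 = 0.0333333.
For independent exponentials, P(X < Y) = λ_1/(λ_1+λ_2) = 0.073/0.106333 ≈ 0.687.

0.687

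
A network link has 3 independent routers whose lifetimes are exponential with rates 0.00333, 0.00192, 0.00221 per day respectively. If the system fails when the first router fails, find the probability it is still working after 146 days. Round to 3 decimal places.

The time to first failure is exponential with rate Σλ = 0.00333 + 0.00192 + 0.00221 = 0.00746.
P(min > 146) = e^(−0.00746·146) = e^(−1.0892) ≈ 0.336.

0.336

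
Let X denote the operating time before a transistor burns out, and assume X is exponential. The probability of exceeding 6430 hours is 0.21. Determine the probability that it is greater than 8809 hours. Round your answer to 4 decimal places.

0.1179

e^(−λ·6430) = 0.21 ⇒ λ = −ln(0.21)/6430 = 0.000242713.
P(X > 8809) = e^(−0.000242713·8809) = e^(−2.1381) ≈ 0.1179.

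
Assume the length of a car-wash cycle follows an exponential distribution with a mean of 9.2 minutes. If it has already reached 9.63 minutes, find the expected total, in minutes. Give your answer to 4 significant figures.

The rate is λ = 1/9.2 = 0.108696 per minute.
By memorylessness, E[X | X > 9.63] = 9.63 + 1/λ = 9.63 + 9.2 = 18.83 minutes.

18.83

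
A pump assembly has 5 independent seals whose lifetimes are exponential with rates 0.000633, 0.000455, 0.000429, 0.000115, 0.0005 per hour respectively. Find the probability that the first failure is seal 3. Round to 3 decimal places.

0.201

The time to first failure is exponential with rate Σλ = 0.000633 + 0.000455 + 0.000429 + 0.000115 + 0.0005 = 0.002132.
P(seal 3 first) = λ_3/Σλ = 0.000429/0.002132 ≈ 0.201.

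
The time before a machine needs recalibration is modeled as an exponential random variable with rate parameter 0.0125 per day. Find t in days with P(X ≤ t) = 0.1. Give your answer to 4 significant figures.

8.429

Set 1 − e^(−λt) = 0.1, so t = −ln(0.9)/λ = 0.10536/0.0125 ≈ 8.42884 days.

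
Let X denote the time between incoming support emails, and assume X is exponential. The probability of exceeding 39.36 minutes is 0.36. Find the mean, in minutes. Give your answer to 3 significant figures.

e^(−λ·39.36) = 0.36 ⇒ λ = −ln(0.36)/39.36 = 0.0259566.
Mean = 1/λ = 38.5259 minutes.

38.5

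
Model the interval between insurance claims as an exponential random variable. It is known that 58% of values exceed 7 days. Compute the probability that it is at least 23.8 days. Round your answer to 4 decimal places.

0.1569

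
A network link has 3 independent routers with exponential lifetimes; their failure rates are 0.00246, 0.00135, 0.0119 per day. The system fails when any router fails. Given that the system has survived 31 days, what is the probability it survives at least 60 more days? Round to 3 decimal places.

Time to first failure ~ Exp(Σλ) with Σλ = 0.01571.
By memorylessness, P(T > 31+60 | T > 31) = P(T > 60) = e^(−0.01571·60) ≈ 0.390.

0.390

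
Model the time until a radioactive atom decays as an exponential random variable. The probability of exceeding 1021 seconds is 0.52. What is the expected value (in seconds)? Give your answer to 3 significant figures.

1560

e^(−λ·1021) = 0.52 ⇒ λ = −ln(0.52)/1021 = 0.000640476.
Mean = 1/λ = 1561.34 seconds.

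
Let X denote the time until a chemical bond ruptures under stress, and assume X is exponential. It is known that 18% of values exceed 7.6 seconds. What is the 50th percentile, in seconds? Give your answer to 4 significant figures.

3.072

e^(−λ·7.6) = 0.18 ⇒ λ = −ln(0.18)/7.6 = 0.225631.
50th percentile: 1 − e^(−λt) = 0.5, t = −ln(0.5)/λ = 3.07203 seconds.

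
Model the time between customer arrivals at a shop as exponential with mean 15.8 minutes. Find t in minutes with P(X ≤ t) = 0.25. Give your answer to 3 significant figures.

4.55

The rate is λ = 1/15.8 = 0.0632911 per minute.
Set 1 − e^(−λt) = 0.25, so t = −ln(0.75)/λ = 0.28768/0.0632911 ≈ 4.54538 minutes.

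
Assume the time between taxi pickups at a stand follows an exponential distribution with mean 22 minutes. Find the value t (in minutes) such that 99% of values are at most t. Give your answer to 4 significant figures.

101.3

The rate is λ = 1/22 = 0.0454545 per minute.
Set 1 − e^(−λt) = 0.99, so t = −ln(0.01)/λ = 4.6052/0.0454545 ≈ 101.314 minutes.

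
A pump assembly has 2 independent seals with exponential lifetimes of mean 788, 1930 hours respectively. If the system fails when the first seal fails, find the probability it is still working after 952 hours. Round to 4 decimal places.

The first failure time is exponential with rate Σλ_i = 1/788 + 1/1930 = 0.00178717 per hour.
P(min > 952) = e^(−0.00178717·952) = e^(−1.7014) ≈ 0.1824.

0.1824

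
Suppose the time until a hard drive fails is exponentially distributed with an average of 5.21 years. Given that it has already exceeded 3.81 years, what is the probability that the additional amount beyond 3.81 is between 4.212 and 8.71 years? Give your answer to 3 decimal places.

0.258

The rate is λ = 1/5.21 = 0.191939 per year.
Memoryless: the residual past 3.81 is again Exp(λ).
P(4.212 < residual < 8.71) = e^(−λ·4.212) − e^(−λ·8.71) = 0.44555 − 0.18791 ≈ 0.258.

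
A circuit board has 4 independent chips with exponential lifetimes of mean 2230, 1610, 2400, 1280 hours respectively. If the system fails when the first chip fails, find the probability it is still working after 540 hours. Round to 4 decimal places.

0.2939

The first failure time is exponential with rate Σλ_i = 1/2230 + 1/1610 + 1/2400 + 1/1280 = 0.00226747 per hour.
P(min > 540) = e^(−0.00226747·540) = e^(−1.2244) ≈ 0.2939.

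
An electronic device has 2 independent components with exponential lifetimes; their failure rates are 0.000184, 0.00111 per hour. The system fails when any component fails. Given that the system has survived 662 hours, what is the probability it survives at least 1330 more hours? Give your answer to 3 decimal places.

Time to first failure ~ Exp(Σλ) with Σλ = 0.001294.
By memorylessness, P(T > 662+1330 | T > 662) = P(T > 1330) = e^(−0.001294·1330) ≈ 0.179.

0.179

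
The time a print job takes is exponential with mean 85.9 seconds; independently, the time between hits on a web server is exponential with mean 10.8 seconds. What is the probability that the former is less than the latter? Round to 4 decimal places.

λ_1 = 1/85.9 = 0.0116414, λ_2 = 1/10.8 = 0.0925926.
For independent exponentials, P(the former < the latter) = λ_1/(λ_1+λ_2) = 0.0116414/0.104234 ≈ 0.1117.

0.1117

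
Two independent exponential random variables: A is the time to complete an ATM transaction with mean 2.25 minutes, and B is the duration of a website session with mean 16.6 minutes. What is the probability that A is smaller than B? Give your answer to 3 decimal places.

λ_1 = 1/2.25 = 0.444444, λ_2 = 1/16.6 = 0.060241.
For independent exponentials, P(A < B) = λ_1/(λ_1+λ_2) = 0.444444/0.504685 ≈ 0.881.

0.881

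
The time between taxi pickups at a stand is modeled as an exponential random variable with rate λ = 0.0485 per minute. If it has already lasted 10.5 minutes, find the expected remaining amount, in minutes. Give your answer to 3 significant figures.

By memorylessness, the remaining amount past any threshold is again Exp(λ) with mean 1/λ = 20.6186 minutes.

20.6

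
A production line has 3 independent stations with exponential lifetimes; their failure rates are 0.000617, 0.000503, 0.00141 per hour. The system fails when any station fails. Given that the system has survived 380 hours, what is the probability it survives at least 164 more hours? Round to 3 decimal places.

Time to first failure ~ Exp(Σλ) with Σλ = 0.00253.
By memorylessness, P(T > 380+164 | T > 380) = P(T > 164) = e^(−0.00253·164) ≈ 0.660.

0.660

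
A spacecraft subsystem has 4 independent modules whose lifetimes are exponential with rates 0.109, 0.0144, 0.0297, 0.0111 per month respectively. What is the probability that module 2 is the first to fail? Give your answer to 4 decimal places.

The time to first failure is exponential with rate Σλ = 0.109 + 0.0144 + 0.0297 + 0.0111 = 0.1642.
P(module 2 first) = λ_2/Σλ = 0.0144/0.1642 ≈ 0.0877.

0.0877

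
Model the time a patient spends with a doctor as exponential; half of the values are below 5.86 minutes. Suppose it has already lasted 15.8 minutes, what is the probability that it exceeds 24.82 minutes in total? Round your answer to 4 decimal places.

0.3441

For an exponential, median = ln(2)/λ, so λ = ln 2 / 5.86 = 0.118285 per minute.
P(X > s+t | X > s) = e^(−λ(s+t))/e^(−λs) = e^(−λt), independent of s = 15.8.
P(X > 9.02) = e^(−1.0669) ≈ 0.3441.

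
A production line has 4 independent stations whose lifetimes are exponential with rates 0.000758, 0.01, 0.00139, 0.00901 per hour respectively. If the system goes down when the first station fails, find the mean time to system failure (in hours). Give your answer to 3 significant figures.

47.3

The time to first failure is exponential with rate Σλ = 0.000758 + 0.01 + 0.00139 + 0.00901 = 0.021158.
E[min] = 1/Σλ = 1/0.021158 = 47.2634 hours.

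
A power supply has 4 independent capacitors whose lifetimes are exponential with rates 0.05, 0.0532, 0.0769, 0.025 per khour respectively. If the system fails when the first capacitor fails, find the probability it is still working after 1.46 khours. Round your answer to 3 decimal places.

0.741

The time to first failure is exponential with rate Σλ = 0.05 + 0.0532 + 0.0769 + 0.025 = 0.2051.
P(min > 1.46) = e^(−0.2051·1.46) = e^(−0.29945) ≈ 0.741.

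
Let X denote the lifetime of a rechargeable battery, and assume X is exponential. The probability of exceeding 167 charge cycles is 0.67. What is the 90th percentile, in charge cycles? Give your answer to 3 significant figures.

960

e^(−λ·167) = 0.67 ⇒ λ = −ln(0.67)/167 = 0.00239807.
90th percentile: 1 − e^(−λt) = 0.9, t = −ln(0.1)/λ = 960.183 charge cycles.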